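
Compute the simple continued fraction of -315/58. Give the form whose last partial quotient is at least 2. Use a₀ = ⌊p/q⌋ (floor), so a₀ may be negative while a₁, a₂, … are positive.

[-6; 1, 1, 3, 8]

-315 = -6*58 + 33
58 = 1*33 + 25
33 = 1*25 + 8
25 = 3*8 + 1
8 = 8*1 + 0  (stop)
So -315/58 = [-6; 1, 1, 3, 8].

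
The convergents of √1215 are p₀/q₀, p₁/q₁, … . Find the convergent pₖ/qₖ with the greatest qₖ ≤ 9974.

√1215 = [34; 1, 5, 1, 68, …] (period length 4).
Convergents:
  p_0/q_0 = 34/1
  p_1/q_1 = 35/1
  p_2/q_2 = 209/6
  p_3/q_3 = 244/7
  p_4/q_4 = 16801/482
  p_5/q_5 = 17045/489
  p_6/q_6 = 102026/2927
  p_7/q_7 = 119071/3416
  p_8/q_8 = 8198854/235215
q_7 = 3416 ≤ 9974 < 235215 = q_8, so the answer is 119071/3416.

119071/3416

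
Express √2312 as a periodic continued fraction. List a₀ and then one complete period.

a₀ = ⌊√2312⌋ = 48.
With m₀=0, d₀=1 and mₖ₊₁ = dₖaₖ − mₖ, dₖ₊₁ = (n − mₖ₊₁²)/dₖ, aₖ₊₁ = ⌊(a₀+mₖ₊₁)/dₖ₊₁⌋:
  k=1: m=48, d=8, a=12
  k=2: m=48, d=1, a=96
d=1 and a=2a₀=96 at k=2, so the next step gives (m, d) = (48, 8) again — its k=1 value — and the period has length 2.

[48; 12, 96]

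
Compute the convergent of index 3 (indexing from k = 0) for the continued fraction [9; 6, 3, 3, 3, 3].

577/63

Using pₖ = aₖpₖ₋₁ + pₖ₋₂, qₖ = aₖqₖ₋₁ + qₖ₋₂ (with p₋₁=1, p₋₂=0, q₋₁=0, q₋₂=1):
  k=0: a=9, p=9, q=1
  k=1: a=6, p=55, q=6
  k=2: a=3, p=174, q=19
  k=3: a=3, p=577, q=63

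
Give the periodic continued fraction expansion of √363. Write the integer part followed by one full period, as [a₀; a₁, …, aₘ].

a₀ = ⌊√363⌋ = 19.
With m₀=0, d₀=1 and mₖ₊₁ = dₖaₖ − mₖ, dₖ₊₁ = (n − mₖ₊₁²)/dₖ, aₖ₊₁ = ⌊(a₀+mₖ₊₁)/dₖ₊₁⌋:
  k=1: m=19, d=2, a=19
  k=2: m=19, d=1, a=38
d=1 and a=2a₀=38 at k=2, so the next step gives (m, d) = (19, 2) again — its k=1 value — and the period has length 2.

[19; 19, 38]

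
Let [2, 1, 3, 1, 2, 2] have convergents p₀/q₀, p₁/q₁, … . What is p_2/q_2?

11/4

Using pₖ = aₖpₖ₋₁ + pₖ₋₂, qₖ = aₖqₖ₋₁ + qₖ₋₂ (with p₋₁=1, p₋₂=0, q₋₁=0, q₋₂=1):
  k=0: a=2, p=2, q=1
  k=1: a=1, p=3, q=1
  k=2: a=3, p=11, q=4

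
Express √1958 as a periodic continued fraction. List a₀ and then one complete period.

a₀ = ⌊√1958⌋ = 44.
With m₀=0, d₀=1 and mₖ₊₁ = dₖaₖ − mₖ, dₖ₊₁ = (n − mₖ₊₁²)/dₖ, aₖ₊₁ = ⌊(a₀+mₖ₊₁)/dₖ₊₁⌋:
  k=1: m=44, d=22, a=4
  k=2: m=44, d=1, a=88
d=1 and a=2a₀=88 at k=2, so the next step gives (m, d) = (44, 22) again — its k=1 value — and the period has length 2.

[44; 4, 88]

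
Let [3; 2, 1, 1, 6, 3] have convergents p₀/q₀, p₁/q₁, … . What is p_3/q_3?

Using pₖ = aₖpₖ₋₁ + pₖ₋₂, qₖ = aₖqₖ₋₁ + qₖ₋₂ (with p₋₁=1, p₋₂=0, q₋₁=0, q₋₂=1):
  k=0: a=3, p=3, q=1
  k=1: a=2, p=7, q=2
  k=2: a=1, p=10, q=3
  k=3: a=1, p=17, q=5

17/5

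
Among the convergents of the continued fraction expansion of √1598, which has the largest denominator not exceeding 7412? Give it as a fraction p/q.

√1598 = [39; 1, 38, 1, 78, …] (period length 4).
Convergents:
  p_0/q_0 = 39/1
  p_1/q_1 = 40/1
  p_2/q_2 = 1559/39
  p_3/q_3 = 1599/40
  p_4/q_4 = 126281/3159
  p_5/q_5 = 127880/3199
  p_6/q_6 = 4985721/124721
q_5 = 3199 ≤ 7412 < 124721 = q_6, so the answer is 127880/3199.

127880/3199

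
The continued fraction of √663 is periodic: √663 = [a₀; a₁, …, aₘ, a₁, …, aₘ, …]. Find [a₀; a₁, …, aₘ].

a₀ = ⌊√663⌋ = 25.
With m₀=0, d₀=1 and mₖ₊₁ = dₖaₖ − mₖ, dₖ₊₁ = (n − mₖ₊₁²)/dₖ, aₖ₊₁ = ⌊(a₀+mₖ₊₁)/dₖ₊₁⌋:
  k=1: m=25, d=38, a=1
  k=2: m=13, d=13, a=2
  k=3: m=13, d=38, a=1
  k=4: m=25, d=1, a=50
d=1 and a=2a₀=50 at k=4, so the next step gives (m, d) = (25, 38) again — its k=1 value — and the period has length 4.

[25; 1, 2, 1, 50]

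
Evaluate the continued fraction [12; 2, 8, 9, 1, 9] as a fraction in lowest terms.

21238/1703

Using pₖ = aₖpₖ₋₁ + pₖ₋₂ and qₖ = aₖqₖ₋₁ + qₖ₋₂:
  k=0: a=12, p=12, q=1
  k=1: a=2, p=25, q=2
  k=2: a=8, p=212, q=17
  k=3: a=9, p=1933, q=155
  k=4: a=1, p=2145, q=172
  k=5: a=9, p=21238, q=1703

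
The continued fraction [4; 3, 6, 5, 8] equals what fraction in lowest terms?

Fold from the inside: start with 8/1.
  5 + 1/8 = 41/8
  6 + 8/41 = 254/41
  3 + 41/254 = 803/254
  4 + 254/803 = 3466/803

3466/803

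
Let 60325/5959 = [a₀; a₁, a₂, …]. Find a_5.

2

60325 = 10·5959 + 735   →  a_0 = 10
5959 = 8·735 + 79   →  a_1 = 8
735 = 9·79 + 24   →  a_2 = 9
79 = 3·24 + 7   →  a_3 = 3
24 = 3·7 + 3   →  a_4 = 3
7 = 2·3 + 1   →  a_5 = 2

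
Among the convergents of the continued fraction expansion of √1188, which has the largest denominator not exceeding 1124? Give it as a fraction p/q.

22714/659

√1188 = [34; 2, 7, 6, 7, 2, 68, …] (period length 6).
Convergents:
  p_0/q_0 = 34/1
  p_1/q_1 = 69/2
  p_2/q_2 = 517/15
  p_3/q_3 = 3171/92
  p_4/q_4 = 22714/659
  p_5/q_5 = 48599/1410
q_4 = 659 ≤ 1124 < 1410 = q_5, so the answer is 22714/659.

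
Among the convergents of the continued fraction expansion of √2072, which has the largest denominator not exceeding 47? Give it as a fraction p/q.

√2072 = [45; 1, 1, 12, 1, 1, 90, …] (period length 6).
Convergents:
  p_0/q_0 = 45/1
  p_1/q_1 = 46/1
  p_2/q_2 = 91/2
  p_3/q_3 = 1138/25
  p_4/q_4 = 1229/27
  p_5/q_5 = 2367/52
q_4 = 27 ≤ 47 < 52 = q_5, so the answer is 1229/27.

1229/27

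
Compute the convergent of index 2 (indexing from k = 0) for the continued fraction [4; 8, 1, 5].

Using pₖ = aₖpₖ₋₁ + pₖ₋₂, qₖ = aₖqₖ₋₁ + qₖ₋₂ (with p₋₁=1, p₋₂=0, q₋₁=0, q₋₂=1):
  k=0: a=4, p=4, q=1
  k=1: a=8, p=33, q=8
  k=2: a=1, p=37, q=9

37/9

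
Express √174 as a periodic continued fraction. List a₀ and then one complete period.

a₀ = ⌊√174⌋ = 13.
With m₀=0, d₀=1 and mₖ₊₁ = dₖaₖ − mₖ, dₖ₊₁ = (n − mₖ₊₁²)/dₖ, aₖ₊₁ = ⌊(a₀+mₖ₊₁)/dₖ₊₁⌋:
  k=1: m=13, d=5, a=5
  k=2: m=12, d=6, a=4
  k=3: m=12, d=5, a=5
  k=4: m=13, d=1, a=26
d=1 and a=2a₀=26 at k=4, so the next step gives (m, d) = (13, 5) again — its k=1 value — and the period has length 4.

[13; 5, 4, 5, 26]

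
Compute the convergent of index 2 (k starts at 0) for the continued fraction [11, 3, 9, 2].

317/28

Using pₖ = aₖpₖ₋₁ + pₖ₋₂, qₖ = aₖqₖ₋₁ + qₖ₋₂ (with p₋₁=1, p₋₂=0, q₋₁=0, q₋₂=1):
  k=0: a=11, p=11, q=1
  k=1: a=3, p=34, q=3
  k=2: a=9, p=317, q=28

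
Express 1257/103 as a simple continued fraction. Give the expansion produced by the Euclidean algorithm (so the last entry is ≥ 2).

1257 = 12×103 + 21
103 = 4×21 + 19
21 = 1×19 + 2
19 = 9×2 + 1
2 = 2×1 + 0  (stop)
So 1257/103 = [12; 4, 1, 9, 2].

[12; 4, 1, 9, 2]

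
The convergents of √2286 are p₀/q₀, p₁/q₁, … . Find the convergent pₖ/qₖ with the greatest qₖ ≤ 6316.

130049/2720

√2286 = [47; 1, 4, 3, 10, 3, 4, 1, 94, …] (period length 8).
Convergents:
  p_0/q_0 = 47/1
  p_1/q_1 = 48/1
  p_2/q_2 = 239/5
  p_3/q_3 = 765/16
  p_4/q_4 = 7889/165
  p_5/q_5 = 24432/511
  p_6/q_6 = 105617/2209
  p_7/q_7 = 130049/2720
  p_8/q_8 = 12330223/257889
q_7 = 2720 ≤ 6316 < 257889 = q_8, so the answer is 130049/2720.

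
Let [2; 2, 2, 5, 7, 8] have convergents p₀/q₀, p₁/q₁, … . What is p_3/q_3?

65/27

Using pₖ = aₖpₖ₋₁ + pₖ₋₂, qₖ = aₖqₖ₋₁ + qₖ₋₂ (with p₋₁=1, p₋₂=0, q₋₁=0, q₋₂=1):
  k=0: a=2, p=2, q=1
  k=1: a=2, p=5, q=2
  k=2: a=2, p=12, q=5
  k=3: a=5, p=65, q=27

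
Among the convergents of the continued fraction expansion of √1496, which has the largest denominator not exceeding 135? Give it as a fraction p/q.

√1496 = [38; 1, 2, 9, 2, 1, 76, …] (period length 6).
Convergents:
  p_0/q_0 = 38/1
  p_1/q_1 = 39/1
  p_2/q_2 = 116/3
  p_3/q_3 = 1083/28
  p_4/q_4 = 2282/59
  p_5/q_5 = 3365/87
  p_6/q_6 = 258022/6671
q_5 = 87 ≤ 135 < 6671 = q_6, so the answer is 3365/87.

3365/87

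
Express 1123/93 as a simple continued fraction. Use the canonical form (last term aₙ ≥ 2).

1123 = 12·93 + 7
93 = 13·7 + 2
7 = 3·2 + 1
2 = 2·1 + 0  (stop)
So 1123/93 = [12; 13, 3, 2].

[12; 13, 3, 2]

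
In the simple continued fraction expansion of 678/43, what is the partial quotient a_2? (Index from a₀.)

678 = 15·43 + 33   →  a_0 = 15
43 = 1·33 + 10   →  a_1 = 1
33 = 3·10 + 3   →  a_2 = 3

3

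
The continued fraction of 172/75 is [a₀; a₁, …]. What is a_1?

172 = 2·75 + 22   →  a_0 = 2
75 = 3·22 + 9   →  a_1 = 3

3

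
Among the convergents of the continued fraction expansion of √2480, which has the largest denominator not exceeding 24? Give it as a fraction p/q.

√2480 = [49; 1, 3, 1, 98, …] (period length 4).
Convergents:
  p_0/q_0 = 49/1
  p_1/q_1 = 50/1
  p_2/q_2 = 199/4
  p_3/q_3 = 249/5
  p_4/q_4 = 24601/494
q_3 = 5 ≤ 24 < 494 = q_4, so the answer is 249/5.

249/5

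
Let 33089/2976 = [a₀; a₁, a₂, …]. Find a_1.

8

33089 = 11·2976 + 353   →  a_0 = 11
2976 = 8·353 + 152   →  a_1 = 8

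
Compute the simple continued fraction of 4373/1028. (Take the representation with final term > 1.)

[4; 3, 1, 15, 3, 5]

4373 = 4·1028 + 261
1028 = 3·261 + 245
261 = 1·245 + 16
245 = 15·16 + 5
16 = 3·5 + 1
5 = 5·1 + 0  (stop)
So 4373/1028 = [4; 3, 1, 15, 3, 5].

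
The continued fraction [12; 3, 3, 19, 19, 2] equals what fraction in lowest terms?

Fold from the inside: start with 2/1.
  19 + 1/2 = 39/2
  19 + 2/39 = 743/39
  3 + 39/743 = 2268/743
  3 + 743/2268 = 7547/2268
  12 + 2268/7547 = 92832/7547

92832/7547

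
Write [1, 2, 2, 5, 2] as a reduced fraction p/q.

Using pₖ = aₖpₖ₋₁ + pₖ₋₂ and qₖ = aₖqₖ₋₁ + qₖ₋₂:
  k=0: a=1, p=1, q=1
  k=1: a=2, p=3, q=2
  k=2: a=2, p=7, q=5
  k=3: a=5, p=38, q=27
  k=4: a=2, p=83, q=59

83/59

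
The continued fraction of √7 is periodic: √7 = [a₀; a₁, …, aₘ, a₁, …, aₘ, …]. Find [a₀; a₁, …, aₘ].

a₀ = ⌊√7⌋ = 2.
With m₀=0, d₀=1 and mₖ₊₁ = dₖaₖ − mₖ, dₖ₊₁ = (n − mₖ₊₁²)/dₖ, aₖ₊₁ = ⌊(a₀+mₖ₊₁)/dₖ₊₁⌋:
  k=1: m=2, d=3, a=1
  k=2: m=1, d=2, a=1
  k=3: m=1, d=3, a=1
  k=4: m=2, d=1, a=4
d=1 and a=2a₀=4 at k=4, so the next step gives (m, d) = (2, 3) again — its k=1 value — and the period has length 4.

[2; 1, 1, 1, 4]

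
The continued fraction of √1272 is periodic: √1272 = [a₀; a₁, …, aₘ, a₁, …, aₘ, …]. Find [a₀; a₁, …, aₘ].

[35; 1, 1, 1, 70]

a₀ = ⌊√1272⌋ = 35.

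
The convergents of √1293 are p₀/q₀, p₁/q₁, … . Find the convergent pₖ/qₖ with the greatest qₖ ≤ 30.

863/24

√1293 = [35; 1, 22, 1, 70, …] (period length 4).
Convergents:
  p_0/q_0 = 35/1
  p_1/q_1 = 36/1
  p_2/q_2 = 827/23
  p_3/q_3 = 863/24
  p_4/q_4 = 61237/1703
q_3 = 24 ≤ 30 < 1703 = q_4, so the answer is 863/24.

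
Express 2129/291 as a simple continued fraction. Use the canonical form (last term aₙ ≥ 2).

[7; 3, 6, 7, 2]

2129 = 7×291 + 92
291 = 3×92 + 15
92 = 6×15 + 2
15 = 7×2 + 1
2 = 2×1 + 0  (stop)
So 2129/291 = [7; 3, 6, 7, 2].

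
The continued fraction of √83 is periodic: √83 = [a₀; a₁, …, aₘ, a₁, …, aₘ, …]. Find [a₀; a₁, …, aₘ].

[9; 9, 18]

a₀ = ⌊√83⌋ = 9.
With m₀=0, d₀=1 and mₖ₊₁ = dₖaₖ − mₖ, dₖ₊₁ = (n − mₖ₊₁²)/dₖ, aₖ₊₁ = ⌊(a₀+mₖ₊₁)/dₖ₊₁⌋:
  k=1: m=9, d=2, a=9
  k=2: m=9, d=1, a=18
d=1 and a=2a₀=18 at k=2, so the next step gives (m, d) = (9, 2) again — its k=1 value — and the period has length 2.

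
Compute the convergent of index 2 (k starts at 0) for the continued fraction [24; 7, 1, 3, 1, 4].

Using pₖ = aₖpₖ₋₁ + pₖ₋₂, qₖ = aₖqₖ₋₁ + qₖ₋₂ (with p₋₁=1, p₋₂=0, q₋₁=0, q₋₂=1):
  k=0: a=24, p=24, q=1
  k=1: a=7, p=169, q=7
  k=2: a=1, p=193, q=8

193/8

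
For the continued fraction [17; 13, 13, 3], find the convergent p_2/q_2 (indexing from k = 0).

Using pₖ = aₖpₖ₋₁ + pₖ₋₂, qₖ = aₖqₖ₋₁ + qₖ₋₂ (with p₋₁=1, p₋₂=0, q₋₁=0, q₋₂=1):
  k=0: a=17, p=17, q=1
  k=1: a=13, p=222, q=13
  k=2: a=13, p=2903, q=170

2903/170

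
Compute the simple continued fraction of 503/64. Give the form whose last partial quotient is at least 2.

[7; 1, 6, 9]

503 = 7×64 + 55
64 = 1×55 + 9
55 = 6×9 + 1
9 = 9×1 + 0  (stop)
So 503/64 = [7; 1, 6, 9].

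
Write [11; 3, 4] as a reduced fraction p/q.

147/13

Using pₖ = aₖpₖ₋₁ + pₖ₋₂ and qₖ = aₖqₖ₋₁ + qₖ₋₂:
  k=0: a=11, p=11, q=1
  k=1: a=3, p=34, q=3
  k=2: a=4, p=147, q=13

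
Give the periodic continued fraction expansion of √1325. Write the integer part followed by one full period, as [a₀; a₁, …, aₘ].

a₀ = ⌊√1325⌋ = 36.
With m₀=0, d₀=1 and mₖ₊₁ = dₖaₖ − mₖ, dₖ₊₁ = (n − mₖ₊₁²)/dₖ, aₖ₊₁ = ⌊(a₀+mₖ₊₁)/dₖ₊₁⌋:
  k=1: m=36, d=29, a=2
  k=2: m=22, d=29, a=2
  k=3: m=36, d=1, a=72
d=1 and a=2a₀=72 at k=3, so the next step gives (m, d) = (36, 29) again — its k=1 value — and the period has length 3.

[36; 2, 2, 72]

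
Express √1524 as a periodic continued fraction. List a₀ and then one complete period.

[39; 26, 78]

a₀ = ⌊√1524⌋ = 39.
With m₀=0, d₀=1 and mₖ₊₁ = dₖaₖ − mₖ, dₖ₊₁ = (n − mₖ₊₁²)/dₖ, aₖ₊₁ = ⌊(a₀+mₖ₊₁)/dₖ₊₁⌋:
  k=1: m=39, d=3, a=26
  k=2: m=39, d=1, a=78
d=1 and a=2a₀=78 at k=2, so the next step gives (m, d) = (39, 3) again — its k=1 value — and the period has length 2.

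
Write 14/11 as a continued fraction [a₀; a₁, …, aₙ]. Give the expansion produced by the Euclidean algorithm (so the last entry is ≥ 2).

[1; 3, 1, 2]

14 = 1*11 + 3
11 = 3*3 + 2
3 = 1*2 + 1
2 = 2*1 + 0  (stop)
So 14/11 = [1; 3, 1, 2].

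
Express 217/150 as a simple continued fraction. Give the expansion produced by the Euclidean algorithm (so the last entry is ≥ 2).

[1; 2, 4, 5, 3]

217 = 1*150 + 67
150 = 2*67 + 16
67 = 4*16 + 3
16 = 5*3 + 1
3 = 3*1 + 0  (stop)
So 217/150 = [1; 2, 4, 5, 3].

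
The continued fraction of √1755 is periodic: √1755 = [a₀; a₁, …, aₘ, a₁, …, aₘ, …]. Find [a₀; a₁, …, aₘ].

a₀ = ⌊√1755⌋ = 41.
With m₀=0, d₀=1 and mₖ₊₁ = dₖaₖ − mₖ, dₖ₊₁ = (n − mₖ₊₁²)/dₖ, aₖ₊₁ = ⌊(a₀+mₖ₊₁)/dₖ₊₁⌋:
  k=1: m=41, d=74, a=1
  k=2: m=33, d=9, a=8
  k=3: m=39, d=26, a=3
  k=4: m=39, d=9, a=8
  k=5: m=33, d=74, a=1
  k=6: m=41, d=1, a=82
d=1 and a=2a₀=82 at k=6, so the next step gives (m, d) = (41, 74) again — its k=1 value — and the period has length 6.

[41; 1, 8, 3, 8, 1, 82]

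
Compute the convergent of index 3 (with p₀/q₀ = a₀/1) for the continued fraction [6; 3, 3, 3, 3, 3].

208/33

Using pₖ = aₖpₖ₋₁ + pₖ₋₂, qₖ = aₖqₖ₋₁ + qₖ₋₂ (with p₋₁=1, p₋₂=0, q₋₁=0, q₋₂=1):
  k=0: a=6, p=6, q=1
  k=1: a=3, p=19, q=3
  k=2: a=3, p=63, q=10
  k=3: a=3, p=208, q=33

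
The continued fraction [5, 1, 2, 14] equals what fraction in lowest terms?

Fold from the inside: start with 14/1.
  2 + 1/14 = 29/14
  1 + 14/29 = 43/29
  5 + 29/43 = 244/43

244/43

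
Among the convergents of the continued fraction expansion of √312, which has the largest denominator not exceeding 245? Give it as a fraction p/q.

√312 = [17; 1, 1, 1, 34, …] (period length 4).
Convergents:
  p_0/q_0 = 17/1
  p_1/q_1 = 18/1
  p_2/q_2 = 35/2
  p_3/q_3 = 53/3
  p_4/q_4 = 1837/104
  p_5/q_5 = 1890/107
  p_6/q_6 = 3727/211
  p_7/q_7 = 5617/318
q_6 = 211 ≤ 245 < 318 = q_7, so the answer is 3727/211.

3727/211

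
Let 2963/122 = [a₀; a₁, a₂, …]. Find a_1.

3

2963 = 24·122 + 35   →  a_0 = 24
122 = 3·35 + 17   →  a_1 = 3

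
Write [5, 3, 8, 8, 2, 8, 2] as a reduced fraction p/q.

Fold from the inside: start with 2/1.
  8 + 1/2 = 17/2
  2 + 2/17 = 36/17
  8 + 17/36 = 305/36
  8 + 36/305 = 2476/305
  3 + 305/2476 = 7733/2476
  5 + 2476/7733 = 41141/7733

41141/7733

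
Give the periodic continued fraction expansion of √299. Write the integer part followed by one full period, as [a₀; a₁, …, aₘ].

a₀ = ⌊√299⌋ = 17.
With m₀=0, d₀=1 and mₖ₊₁ = dₖaₖ − mₖ, dₖ₊₁ = (n − mₖ₊₁²)/dₖ, aₖ₊₁ = ⌊(a₀+mₖ₊₁)/dₖ₊₁⌋:
  k=1: m=17, d=10, a=3
  k=2: m=13, d=13, a=2
  k=3: m=13, d=10, a=3
  k=4: m=17, d=1, a=34
d=1 and a=2a₀=34 at k=4, so the next step gives (m, d) = (17, 10) again — its k=1 value — and the period has length 4.

[17; 3, 2, 3, 34]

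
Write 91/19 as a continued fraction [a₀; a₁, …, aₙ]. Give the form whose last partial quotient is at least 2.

[4; 1, 3, 1, 3]

91 = 4*19 + 15
19 = 1*15 + 4
15 = 3*4 + 3
4 = 1*3 + 1
3 = 3*1 + 0  (stop)
So 91/19 = [4; 1, 3, 1, 3].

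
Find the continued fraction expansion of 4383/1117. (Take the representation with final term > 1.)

[3; 1, 12, 7, 12]

4383 = 3×1117 + 1032
1117 = 1×1032 + 85
1032 = 12×85 + 12
85 = 7×12 + 1
12 = 12×1 + 0  (stop)
So 4383/1117 = [3; 1, 12, 7, 12].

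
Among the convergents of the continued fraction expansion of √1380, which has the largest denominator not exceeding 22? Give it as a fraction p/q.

743/20

√1380 = [37; 6, 1, 2, 1, 6, 74, …] (period length 6).
Convergents:
  p_0/q_0 = 37/1
  p_1/q_1 = 223/6
  p_2/q_2 = 260/7
  p_3/q_3 = 743/20
  p_4/q_4 = 1003/27
q_3 = 20 ≤ 22 < 27 = q_4, so the answer is 743/20.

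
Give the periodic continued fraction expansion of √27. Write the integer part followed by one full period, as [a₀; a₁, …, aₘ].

[5; 5, 10]

a₀ = ⌊√27⌋ = 5.
With m₀=0, d₀=1 and mₖ₊₁ = dₖaₖ − mₖ, dₖ₊₁ = (n − mₖ₊₁²)/dₖ, aₖ₊₁ = ⌊(a₀+mₖ₊₁)/dₖ₊₁⌋:
  k=1: m=5, d=2, a=5
  k=2: m=5, d=1, a=10
d=1 and a=2a₀=10 at k=2, so the next step gives (m, d) = (5, 2) again — its k=1 value — and the period has length 2.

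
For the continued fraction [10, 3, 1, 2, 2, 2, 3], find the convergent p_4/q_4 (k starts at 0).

267/26

Using pₖ = aₖpₖ₋₁ + pₖ₋₂, qₖ = aₖqₖ₋₁ + qₖ₋₂ (with p₋₁=1, p₋₂=0, q₋₁=0, q₋₂=1):
  k=0: a=10, p=10, q=1
  k=1: a=3, p=31, q=3
  k=2: a=1, p=41, q=4
  k=3: a=2, p=113, q=11
  k=4: a=2, p=267, q=26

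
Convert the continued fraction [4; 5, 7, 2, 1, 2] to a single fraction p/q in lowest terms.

Using pₖ = aₖpₖ₋₁ + pₖ₋₂ and qₖ = aₖqₖ₋₁ + qₖ₋₂:
  k=0: a=4, p=4, q=1
  k=1: a=5, p=21, q=5
  k=2: a=7, p=151, q=36
  k=3: a=2, p=323, q=77
  k=4: a=1, p=474, q=113
  k=5: a=2, p=1271, q=303

1271/303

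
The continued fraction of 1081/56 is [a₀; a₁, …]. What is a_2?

3

1081 = 19·56 + 17   →  a_0 = 19
56 = 3·17 + 5   →  a_1 = 3
17 = 3·5 + 2   →  a_2 = 3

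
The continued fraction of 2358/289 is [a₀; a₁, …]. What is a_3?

2358 = 8·289 + 46   →  a_0 = 8
289 = 6·46 + 13   →  a_1 = 6
46 = 3·13 + 7   →  a_2 = 3
13 = 1·7 + 6   →  a_3 = 1

1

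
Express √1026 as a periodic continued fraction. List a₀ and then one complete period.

a₀ = ⌊√1026⌋ = 32.
With m₀=0, d₀=1 and mₖ₊₁ = dₖaₖ − mₖ, dₖ₊₁ = (n − mₖ₊₁²)/dₖ, aₖ₊₁ = ⌊(a₀+mₖ₊₁)/dₖ₊₁⌋:
  k=1: m=32, d=2, a=32
  k=2: m=32, d=1, a=64
d=1 and a=2a₀=64 at k=2, so the next step gives (m, d) = (32, 2) again — its k=1 value — and the period has length 2.

[32; 32, 64]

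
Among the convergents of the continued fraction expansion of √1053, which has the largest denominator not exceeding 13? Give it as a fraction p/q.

√1053 = [32; 2, 4, 2, 64, …] (period length 4).
Convergents:
  p_0/q_0 = 32/1
  p_1/q_1 = 65/2
  p_2/q_2 = 292/9
  p_3/q_3 = 649/20
q_2 = 9 ≤ 13 < 20 = q_3, so the answer is 292/9.

292/9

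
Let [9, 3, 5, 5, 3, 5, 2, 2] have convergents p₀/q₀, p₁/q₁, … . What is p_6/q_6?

28694/3081

Using pₖ = aₖpₖ₋₁ + pₖ₋₂, qₖ = aₖqₖ₋₁ + qₖ₋₂ (with p₋₁=1, p₋₂=0, q₋₁=0, q₋₂=1):
  k=0: a=9, p=9, q=1
  k=1: a=3, p=28, q=3
  k=2: a=5, p=149, q=16
  k=3: a=5, p=773, q=83
  k=4: a=3, p=2468, q=265
  k=5: a=5, p=13113, q=1408
  k=6: a=2, p=28694, q=3081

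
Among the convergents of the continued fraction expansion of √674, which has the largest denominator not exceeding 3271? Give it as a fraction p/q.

35074/1351

√674 = [25; 1, 24, 1, 50, …] (period length 4).
Convergents:
  p_0/q_0 = 25/1
  p_1/q_1 = 26/1
  p_2/q_2 = 649/25
  p_3/q_3 = 675/26
  p_4/q_4 = 34399/1325
  p_5/q_5 = 35074/1351
  p_6/q_6 = 876175/33749
q_5 = 1351 ≤ 3271 < 33749 = q_6, so the answer is 35074/1351.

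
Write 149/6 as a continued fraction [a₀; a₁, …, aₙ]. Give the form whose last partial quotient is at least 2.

[24; 1, 5]

149 = 24*6 + 5
6 = 1*5 + 1
5 = 5*1 + 0  (stop)
So 149/6 = [24; 1, 5].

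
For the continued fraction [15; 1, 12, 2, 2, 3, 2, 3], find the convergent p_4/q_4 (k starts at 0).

Using pₖ = aₖpₖ₋₁ + pₖ₋₂, qₖ = aₖqₖ₋₁ + qₖ₋₂ (with p₋₁=1, p₋₂=0, q₋₁=0, q₋₂=1):
  k=0: a=15, p=15, q=1
  k=1: a=1, p=16, q=1
  k=2: a=12, p=207, q=13
  k=3: a=2, p=430, q=27
  k=4: a=2, p=1067, q=67

1067/67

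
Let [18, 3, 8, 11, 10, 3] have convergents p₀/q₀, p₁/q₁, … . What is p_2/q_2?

458/25

Using pₖ = aₖpₖ₋₁ + pₖ₋₂, qₖ = aₖqₖ₋₁ + qₖ₋₂ (with p₋₁=1, p₋₂=0, q₋₁=0, q₋₂=1):
  k=0: a=18, p=18, q=1
  k=1: a=3, p=55, q=3
  k=2: a=8, p=458, q=25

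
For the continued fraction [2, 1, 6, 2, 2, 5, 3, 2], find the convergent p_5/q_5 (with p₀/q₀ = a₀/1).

573/200

Using pₖ = aₖpₖ₋₁ + pₖ₋₂, qₖ = aₖqₖ₋₁ + qₖ₋₂ (with p₋₁=1, p₋₂=0, q₋₁=0, q₋₂=1):
  k=0: a=2, p=2, q=1
  k=1: a=1, p=3, q=1
  k=2: a=6, p=20, q=7
  k=3: a=2, p=43, q=15
  k=4: a=2, p=106, q=37
  k=5: a=5, p=573, q=200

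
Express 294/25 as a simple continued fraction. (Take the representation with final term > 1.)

294 = 11×25 + 19
25 = 1×19 + 6
19 = 3×6 + 1
6 = 6×1 + 0  (stop)
So 294/25 = [11; 1, 3, 6].

[11; 1, 3, 6]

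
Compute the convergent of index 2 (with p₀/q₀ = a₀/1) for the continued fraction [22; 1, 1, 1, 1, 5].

Using pₖ = aₖpₖ₋₁ + pₖ₋₂, qₖ = aₖqₖ₋₁ + qₖ₋₂ (with p₋₁=1, p₋₂=0, q₋₁=0, q₋₂=1):
  k=0: a=22, p=22, q=1
  k=1: a=1, p=23, q=1
  k=2: a=1, p=45, q=2

45/2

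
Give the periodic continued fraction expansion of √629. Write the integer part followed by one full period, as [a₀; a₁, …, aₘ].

a₀ = ⌊√629⌋ = 25.

[25; 12, 1, 1, 12, 50]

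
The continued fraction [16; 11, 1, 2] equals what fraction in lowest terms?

Using pₖ = aₖpₖ₋₁ + pₖ₋₂ and qₖ = aₖqₖ₋₁ + qₖ₋₂:
  k=0: a=16, p=16, q=1
  k=1: a=11, p=177, q=11
  k=2: a=1, p=193, q=12
  k=3: a=2, p=563, q=35

563/35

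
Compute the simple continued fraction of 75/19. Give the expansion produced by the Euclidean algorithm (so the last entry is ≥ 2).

[3; 1, 18]

75 = 3·19 + 18
19 = 1·18 + 1
18 = 18·1 + 0  (stop)
So 75/19 = [3; 1, 18].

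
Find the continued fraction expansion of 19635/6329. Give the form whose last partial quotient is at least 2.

19635 = 3×6329 + 648
6329 = 9×648 + 497
648 = 1×497 + 151
497 = 3×151 + 44
151 = 3×44 + 19
44 = 2×19 + 6
19 = 3×6 + 1
6 = 6×1 + 0  (stop)
So 19635/6329 = [3; 9, 1, 3, 3, 2, 3, 6].

[3; 9, 1, 3, 3, 2, 3, 6]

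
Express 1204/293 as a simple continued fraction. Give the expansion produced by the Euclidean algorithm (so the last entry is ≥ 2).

1204 = 4·293 + 32
293 = 9·32 + 5
32 = 6·5 + 2
5 = 2·2 + 1
2 = 2·1 + 0  (stop)
So 1204/293 = [4; 9, 6, 2, 2].

[4; 9, 6, 2, 2]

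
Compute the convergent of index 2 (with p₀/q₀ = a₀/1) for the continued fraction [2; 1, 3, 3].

Using pₖ = aₖpₖ₋₁ + pₖ₋₂, qₖ = aₖqₖ₋₁ + qₖ₋₂ (with p₋₁=1, p₋₂=0, q₋₁=0, q₋₂=1):
  k=0: a=2, p=2, q=1
  k=1: a=1, p=3, q=1
  k=2: a=3, p=11, q=4

11/4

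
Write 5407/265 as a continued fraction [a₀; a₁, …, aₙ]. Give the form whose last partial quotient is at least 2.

5407 = 20×265 + 107
265 = 2×107 + 51
107 = 2×51 + 5
51 = 10×5 + 1
5 = 5×1 + 0  (stop)
So 5407/265 = [20; 2, 2, 10, 5].

[20; 2, 2, 10, 5]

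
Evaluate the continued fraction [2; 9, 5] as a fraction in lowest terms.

97/46

Using pₖ = aₖpₖ₋₁ + pₖ₋₂ and qₖ = aₖqₖ₋₁ + qₖ₋₂:
  k=0: a=2, p=2, q=1
  k=1: a=9, p=19, q=9
  k=2: a=5, p=97, q=46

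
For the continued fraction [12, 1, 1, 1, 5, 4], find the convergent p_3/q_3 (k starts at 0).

38/3

Using pₖ = aₖpₖ₋₁ + pₖ₋₂, qₖ = aₖqₖ₋₁ + qₖ₋₂ (with p₋₁=1, p₋₂=0, q₋₁=0, q₋₂=1):
  k=0: a=12, p=12, q=1
  k=1: a=1, p=13, q=1
  k=2: a=1, p=25, q=2
  k=3: a=1, p=38, q=3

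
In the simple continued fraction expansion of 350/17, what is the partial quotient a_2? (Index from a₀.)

1

350 = 20·17 + 10   →  a_0 = 20
17 = 1·10 + 7   →  a_1 = 1
10 = 1·7 + 3   →  a_2 = 1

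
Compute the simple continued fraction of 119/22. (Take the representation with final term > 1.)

119 = 5×22 + 9
22 = 2×9 + 4
9 = 2×4 + 1
4 = 4×1 + 0  (stop)
So 119/22 = [5; 2, 2, 4].

[5; 2, 2, 4]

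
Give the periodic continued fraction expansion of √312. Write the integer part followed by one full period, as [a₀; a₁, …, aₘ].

a₀ = ⌊√312⌋ = 17.
With m₀=0, d₀=1 and mₖ₊₁ = dₖaₖ − mₖ, dₖ₊₁ = (n − mₖ₊₁²)/dₖ, aₖ₊₁ = ⌊(a₀+mₖ₊₁)/dₖ₊₁⌋:
  k=1: m=17, d=23, a=1
  k=2: m=6, d=12, a=1
  k=3: m=6, d=23, a=1
  k=4: m=17, d=1, a=34
d=1 and a=2a₀=34 at k=4, so the next step gives (m, d) = (17, 23) again — its k=1 value — and the period has length 4.

[17; 1, 1, 1, 34]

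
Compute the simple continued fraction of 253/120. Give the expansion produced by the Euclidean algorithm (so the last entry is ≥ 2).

253 = 2*120 + 13
120 = 9*13 + 3
13 = 4*3 + 1
3 = 3*1 + 0  (stop)
So 253/120 = [2; 9, 4, 3].

[2; 9, 4, 3]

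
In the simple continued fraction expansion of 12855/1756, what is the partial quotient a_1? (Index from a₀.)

12855 = 7·1756 + 563   →  a_0 = 7
1756 = 3·563 + 67   →  a_1 = 3

3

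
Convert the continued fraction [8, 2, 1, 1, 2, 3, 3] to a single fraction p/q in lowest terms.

1216/145

Fold from the inside: start with 3/1.
  3 + 1/3 = 10/3
  2 + 3/10 = 23/10
  1 + 10/23 = 33/23
  1 + 23/33 = 56/33
  2 + 33/56 = 145/56
  8 + 56/145 = 1216/145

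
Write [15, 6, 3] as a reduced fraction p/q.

Fold from the inside: start with 3/1.
  6 + 1/3 = 19/3
  15 + 3/19 = 288/19

288/19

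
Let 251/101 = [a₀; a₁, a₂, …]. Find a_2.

16

251 = 2·101 + 49   →  a_0 = 2
101 = 2·49 + 3   →  a_1 = 2
49 = 16·3 + 1   →  a_2 = 16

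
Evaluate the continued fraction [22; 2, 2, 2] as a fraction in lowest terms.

Using pₖ = aₖpₖ₋₁ + pₖ₋₂ and qₖ = aₖqₖ₋₁ + qₖ₋₂:
  k=0: a=22, p=22, q=1
  k=1: a=2, p=45, q=2
  k=2: a=2, p=112, q=5
  k=3: a=2, p=269, q=12

269/12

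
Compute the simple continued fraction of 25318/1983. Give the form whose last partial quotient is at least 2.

[12; 1, 3, 3, 3, 6, 3, 2]

25318 = 12*1983 + 1522
1983 = 1*1522 + 461
1522 = 3*461 + 139
461 = 3*139 + 44
139 = 3*44 + 7
44 = 6*7 + 2
7 = 3*2 + 1
2 = 2*1 + 0  (stop)
So 25318/1983 = [12; 1, 3, 3, 3, 6, 3, 2].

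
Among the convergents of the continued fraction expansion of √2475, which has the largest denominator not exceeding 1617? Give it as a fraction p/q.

√2475 = [49; 1, 2, 1, 98, …] (period length 4).
Convergents:
  p_0/q_0 = 49/1
  p_1/q_1 = 50/1
  p_2/q_2 = 149/3
  p_3/q_3 = 199/4
  p_4/q_4 = 19651/395
  p_5/q_5 = 19850/399
  p_6/q_6 = 59351/1193
  p_7/q_7 = 79201/1592
  p_8/q_8 = 7821049/157209
q_7 = 1592 ≤ 1617 < 157209 = q_8, so the answer is 79201/1592.

79201/1592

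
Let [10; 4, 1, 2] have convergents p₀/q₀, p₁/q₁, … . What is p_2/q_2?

51/5

Using pₖ = aₖpₖ₋₁ + pₖ₋₂, qₖ = aₖqₖ₋₁ + qₖ₋₂ (with p₋₁=1, p₋₂=0, q₋₁=0, q₋₂=1):
  k=0: a=10, p=10, q=1
  k=1: a=4, p=41, q=4
  k=2: a=1, p=51, q=5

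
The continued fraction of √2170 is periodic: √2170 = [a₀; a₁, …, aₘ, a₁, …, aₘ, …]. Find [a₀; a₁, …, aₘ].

[46; 1, 1, 2, 1, 1, 92]

a₀ = ⌊√2170⌋ = 46.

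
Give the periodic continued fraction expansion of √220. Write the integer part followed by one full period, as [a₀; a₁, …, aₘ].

[14; 1, 4, 1, 28]

a₀ = ⌊√220⌋ = 14.
With m₀=0, d₀=1 and mₖ₊₁ = dₖaₖ − mₖ, dₖ₊₁ = (n − mₖ₊₁²)/dₖ, aₖ₊₁ = ⌊(a₀+mₖ₊₁)/dₖ₊₁⌋:
  k=1: m=14, d=24, a=1
  k=2: m=10, d=5, a=4
  k=3: m=10, d=24, a=1
  k=4: m=14, d=1, a=28
d=1 and a=2a₀=28 at k=4, so the next step gives (m, d) = (14, 24) again — its k=1 value — and the period has length 4.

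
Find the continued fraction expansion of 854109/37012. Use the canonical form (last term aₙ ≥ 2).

[23; 13, 15, 2, 12, 1, 1, 3]

854109 = 23·37012 + 2833
37012 = 13·2833 + 183
2833 = 15·183 + 88
183 = 2·88 + 7
88 = 12·7 + 4
7 = 1·4 + 3
4 = 1·3 + 1
3 = 3·1 + 0  (stop)
So 854109/37012 = [23; 13, 15, 2, 12, 1, 1, 3].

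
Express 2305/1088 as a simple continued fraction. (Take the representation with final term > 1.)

[2; 8, 2, 3, 3, 2, 2]

2305 = 2·1088 + 129
1088 = 8·129 + 56
129 = 2·56 + 17
56 = 3·17 + 5
17 = 3·5 + 2
5 = 2·2 + 1
2 = 2·1 + 0  (stop)
So 2305/1088 = [2; 8, 2, 3, 3, 2, 2].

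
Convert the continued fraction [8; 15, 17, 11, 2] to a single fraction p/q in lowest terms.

47737/5918

Using pₖ = aₖpₖ₋₁ + pₖ₋₂ and qₖ = aₖqₖ₋₁ + qₖ₋₂:
  k=0: a=8, p=8, q=1
  k=1: a=15, p=121, q=15
  k=2: a=17, p=2065, q=256
  k=3: a=11, p=22836, q=2831
  k=4: a=2, p=47737, q=5918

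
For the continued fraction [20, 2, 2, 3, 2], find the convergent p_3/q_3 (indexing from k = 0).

Using pₖ = aₖpₖ₋₁ + pₖ₋₂, qₖ = aₖqₖ₋₁ + qₖ₋₂ (with p₋₁=1, p₋₂=0, q₋₁=0, q₋₂=1):
  k=0: a=20, p=20, q=1
  k=1: a=2, p=41, q=2
  k=2: a=2, p=102, q=5
  k=3: a=3, p=347, q=17

347/17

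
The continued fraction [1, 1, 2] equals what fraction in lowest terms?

5/3

Fold from the inside: start with 2/1.
  1 + 1/2 = 3/2
  1 + 2/3 = 5/3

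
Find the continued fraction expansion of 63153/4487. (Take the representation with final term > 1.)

63153 = 14×4487 + 335
4487 = 13×335 + 132
335 = 2×132 + 71
132 = 1×71 + 61
71 = 1×61 + 10
61 = 6×10 + 1
10 = 10×1 + 0  (stop)
So 63153/4487 = [14; 13, 2, 1, 1, 6, 10].

[14; 13, 2, 1, 1, 6, 10]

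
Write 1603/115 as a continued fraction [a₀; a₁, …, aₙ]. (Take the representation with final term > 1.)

1603 = 13*115 + 108
115 = 1*108 + 7
108 = 15*7 + 3
7 = 2*3 + 1
3 = 3*1 + 0  (stop)
So 1603/115 = [13; 1, 15, 2, 3].

[13; 1, 15, 2, 3]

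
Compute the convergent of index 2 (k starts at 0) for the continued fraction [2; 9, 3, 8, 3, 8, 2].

59/28

Using pₖ = aₖpₖ₋₁ + pₖ₋₂, qₖ = aₖqₖ₋₁ + qₖ₋₂ (with p₋₁=1, p₋₂=0, q₋₁=0, q₋₂=1):
  k=0: a=2, p=2, q=1
  k=1: a=9, p=19, q=9
  k=2: a=3, p=59, q=28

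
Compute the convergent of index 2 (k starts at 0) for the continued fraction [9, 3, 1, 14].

Using pₖ = aₖpₖ₋₁ + pₖ₋₂, qₖ = aₖqₖ₋₁ + qₖ₋₂ (with p₋₁=1, p₋₂=0, q₋₁=0, q₋₂=1):
  k=0: a=9, p=9, q=1
  k=1: a=3, p=28, q=3
  k=2: a=1, p=37, q=4

37/4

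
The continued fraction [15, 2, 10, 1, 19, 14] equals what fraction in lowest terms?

Using pₖ = aₖpₖ₋₁ + pₖ₋₂ and qₖ = aₖqₖ₋₁ + qₖ₋₂:
  k=0: a=15, p=15, q=1
  k=1: a=2, p=31, q=2
  k=2: a=10, p=325, q=21
  k=3: a=1, p=356, q=23
  k=4: a=19, p=7089, q=458
  k=5: a=14, p=99602, q=6435

99602/6435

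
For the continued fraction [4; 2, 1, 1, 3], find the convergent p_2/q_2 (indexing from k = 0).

13/3

Using pₖ = aₖpₖ₋₁ + pₖ₋₂, qₖ = aₖqₖ₋₁ + qₖ₋₂ (with p₋₁=1, p₋₂=0, q₋₁=0, q₋₂=1):
  k=0: a=4, p=4, q=1
  k=1: a=2, p=9, q=2
  k=2: a=1, p=13, q=3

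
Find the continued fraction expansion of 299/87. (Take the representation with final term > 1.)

[3; 2, 3, 2, 5]

299 = 3·87 + 38
87 = 2·38 + 11
38 = 3·11 + 5
11 = 2·5 + 1
5 = 5·1 + 0  (stop)
So 299/87 = [3; 2, 3, 2, 5].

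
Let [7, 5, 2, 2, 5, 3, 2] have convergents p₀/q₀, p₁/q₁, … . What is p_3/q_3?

Using pₖ = aₖpₖ₋₁ + pₖ₋₂, qₖ = aₖqₖ₋₁ + qₖ₋₂ (with p₋₁=1, p₋₂=0, q₋₁=0, q₋₂=1):
  k=0: a=7, p=7, q=1
  k=1: a=5, p=36, q=5
  k=2: a=2, p=79, q=11
  k=3: a=2, p=194, q=27

194/27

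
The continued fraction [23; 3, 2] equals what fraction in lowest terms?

163/7

Fold from the inside: start with 2/1.
  3 + 1/2 = 7/2
  23 + 2/7 = 163/7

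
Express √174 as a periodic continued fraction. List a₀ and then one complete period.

[13; 5, 4, 5, 26]

a₀ = ⌊√174⌋ = 13.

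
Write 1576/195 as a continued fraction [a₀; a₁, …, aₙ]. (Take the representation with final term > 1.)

[8; 12, 5, 3]

1576 = 8*195 + 16
195 = 12*16 + 3
16 = 5*3 + 1
3 = 3*1 + 0  (stop)
So 1576/195 = [8; 12, 5, 3].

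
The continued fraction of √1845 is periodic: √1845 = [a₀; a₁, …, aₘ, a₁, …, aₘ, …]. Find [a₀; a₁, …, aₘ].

a₀ = ⌊√1845⌋ = 42.

[42; 1, 20, 2, 20, 1, 84]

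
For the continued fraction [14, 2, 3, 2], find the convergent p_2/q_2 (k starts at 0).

Using pₖ = aₖpₖ₋₁ + pₖ₋₂, qₖ = aₖqₖ₋₁ + qₖ₋₂ (with p₋₁=1, p₋₂=0, q₋₁=0, q₋₂=1):
  k=0: a=14, p=14, q=1
  k=1: a=2, p=29, q=2
  k=2: a=3, p=101, q=7

101/7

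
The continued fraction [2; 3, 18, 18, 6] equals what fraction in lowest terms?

13994/6013

Fold from the inside: start with 6/1.
  18 + 1/6 = 109/6
  18 + 6/109 = 1968/109
  3 + 109/1968 = 6013/1968
  2 + 1968/6013 = 13994/6013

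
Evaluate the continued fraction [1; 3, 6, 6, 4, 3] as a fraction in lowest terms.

Using pₖ = aₖpₖ₋₁ + pₖ₋₂ and qₖ = aₖqₖ₋₁ + qₖ₋₂:
  k=0: a=1, p=1, q=1
  k=1: a=3, p=4, q=3
  k=2: a=6, p=25, q=19
  k=3: a=6, p=154, q=117
  k=4: a=4, p=641, q=487
  k=5: a=3, p=2077, q=1578

2077/1578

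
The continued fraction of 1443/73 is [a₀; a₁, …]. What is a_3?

1443 = 19·73 + 56   →  a_0 = 19
73 = 1·56 + 17   →  a_1 = 1
56 = 3·17 + 5   →  a_2 = 3
17 = 3·5 + 2   →  a_3 = 3

3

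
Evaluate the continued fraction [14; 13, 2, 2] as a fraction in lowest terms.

943/67

Fold from the inside: start with 2/1.
  2 + 1/2 = 5/2
  13 + 2/5 = 67/5
  14 + 5/67 = 943/67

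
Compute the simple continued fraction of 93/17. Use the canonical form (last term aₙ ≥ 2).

93 = 5·17 + 8
17 = 2·8 + 1
8 = 8·1 + 0  (stop)
So 93/17 = [5; 2, 8].

[5; 2, 8]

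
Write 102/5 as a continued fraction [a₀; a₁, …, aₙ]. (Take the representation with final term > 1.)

[20; 2, 2]

102 = 20*5 + 2
5 = 2*2 + 1
2 = 2*1 + 0  (stop)
So 102/5 = [20; 2, 2].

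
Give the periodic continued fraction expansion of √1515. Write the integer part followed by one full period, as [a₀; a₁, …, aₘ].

[38; 1, 11, 1, 76]

a₀ = ⌊√1515⌋ = 38.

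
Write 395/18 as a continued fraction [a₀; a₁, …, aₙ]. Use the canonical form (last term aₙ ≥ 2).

395 = 21*18 + 17
18 = 1*17 + 1
17 = 17*1 + 0  (stop)
So 395/18 = [21; 1, 17].

[21; 1, 17]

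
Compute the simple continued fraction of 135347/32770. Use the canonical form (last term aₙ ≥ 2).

[4; 7, 1, 2, 8, 12, 14]

135347 = 4×32770 + 4267
32770 = 7×4267 + 2901
4267 = 1×2901 + 1366
2901 = 2×1366 + 169
1366 = 8×169 + 14
169 = 12×14 + 1
14 = 14×1 + 0  (stop)
So 135347/32770 = [4; 7, 1, 2, 8, 12, 14].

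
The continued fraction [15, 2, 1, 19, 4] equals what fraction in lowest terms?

3666/239

Using pₖ = aₖpₖ₋₁ + pₖ₋₂ and qₖ = aₖqₖ₋₁ + qₖ₋₂:
  k=0: a=15, p=15, q=1
  k=1: a=2, p=31, q=2
  k=2: a=1, p=46, q=3
  k=3: a=19, p=905, q=59
  k=4: a=4, p=3666, q=239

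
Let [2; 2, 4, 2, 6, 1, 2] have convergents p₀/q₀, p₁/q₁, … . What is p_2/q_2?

Using pₖ = aₖpₖ₋₁ + pₖ₋₂, qₖ = aₖqₖ₋₁ + qₖ₋₂ (with p₋₁=1, p₋₂=0, q₋₁=0, q₋₂=1):
  k=0: a=2, p=2, q=1
  k=1: a=2, p=5, q=2
  k=2: a=4, p=22, q=9

22/9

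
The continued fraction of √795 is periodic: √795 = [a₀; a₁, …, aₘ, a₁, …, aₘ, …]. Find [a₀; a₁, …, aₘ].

a₀ = ⌊√795⌋ = 28.
With m₀=0, d₀=1 and mₖ₊₁ = dₖaₖ − mₖ, dₖ₊₁ = (n − mₖ₊₁²)/dₖ, aₖ₊₁ = ⌊(a₀+mₖ₊₁)/dₖ₊₁⌋:
  k=1: m=28, d=11, a=5
  k=2: m=27, d=6, a=9
  k=3: m=27, d=11, a=5
  k=4: m=28, d=1, a=56
d=1 and a=2a₀=56 at k=4, so the next step gives (m, d) = (28, 11) again — its k=1 value — and the period has length 4.

[28; 5, 9, 5, 56]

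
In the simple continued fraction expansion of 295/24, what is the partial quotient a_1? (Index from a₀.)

3

295 = 12·24 + 7   →  a_0 = 12
24 = 3·7 + 3   →  a_1 = 3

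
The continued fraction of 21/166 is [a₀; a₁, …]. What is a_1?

7

21 = 0·166 + 21   →  a_0 = 0
166 = 7·21 + 19   →  a_1 = 7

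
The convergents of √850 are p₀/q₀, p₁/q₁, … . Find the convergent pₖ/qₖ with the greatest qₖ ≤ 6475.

√850 = [29; 6, 2, 6, 58, …] (period length 4).
Convergents:
  p_0/q_0 = 29/1
  p_1/q_1 = 175/6
  p_2/q_2 = 379/13
  p_3/q_3 = 2449/84
  p_4/q_4 = 142421/4885
  p_5/q_5 = 856975/29394
q_4 = 4885 ≤ 6475 < 29394 = q_5, so the answer is 142421/4885.

142421/4885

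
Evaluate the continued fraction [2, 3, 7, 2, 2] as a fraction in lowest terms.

Fold from the inside: start with 2/1.
  2 + 1/2 = 5/2
  7 + 2/5 = 37/5
  3 + 5/37 = 116/37
  2 + 37/116 = 269/116

269/116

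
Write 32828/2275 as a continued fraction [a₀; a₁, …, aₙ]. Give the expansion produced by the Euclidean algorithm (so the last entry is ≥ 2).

[14; 2, 3, 15, 5, 4]

32828 = 14*2275 + 978
2275 = 2*978 + 319
978 = 3*319 + 21
319 = 15*21 + 4
21 = 5*4 + 1
4 = 4*1 + 0  (stop)
So 32828/2275 = [14; 2, 3, 15, 5, 4].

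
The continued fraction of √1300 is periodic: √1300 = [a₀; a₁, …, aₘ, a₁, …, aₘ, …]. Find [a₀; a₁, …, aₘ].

a₀ = ⌊√1300⌋ = 36.
With m₀=0, d₀=1 and mₖ₊₁ = dₖaₖ − mₖ, dₖ₊₁ = (n − mₖ₊₁²)/dₖ, aₖ₊₁ = ⌊(a₀+mₖ₊₁)/dₖ₊₁⌋:
  k=1: m=36, d=4, a=18
  k=2: m=36, d=1, a=72
d=1 and a=2a₀=72 at k=2, so the next step gives (m, d) = (36, 4) again — its k=1 value — and the period has length 2.

[36; 18, 72]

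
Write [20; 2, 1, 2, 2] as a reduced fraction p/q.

387/19

Using pₖ = aₖpₖ₋₁ + pₖ₋₂ and qₖ = aₖqₖ₋₁ + qₖ₋₂:
  k=0: a=20, p=20, q=1
  k=1: a=2, p=41, q=2
  k=2: a=1, p=61, q=3
  k=3: a=2, p=163, q=8
  k=4: a=2, p=387, q=19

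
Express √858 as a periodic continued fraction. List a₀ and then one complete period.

a₀ = ⌊√858⌋ = 29.

[29; 3, 2, 3, 58]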